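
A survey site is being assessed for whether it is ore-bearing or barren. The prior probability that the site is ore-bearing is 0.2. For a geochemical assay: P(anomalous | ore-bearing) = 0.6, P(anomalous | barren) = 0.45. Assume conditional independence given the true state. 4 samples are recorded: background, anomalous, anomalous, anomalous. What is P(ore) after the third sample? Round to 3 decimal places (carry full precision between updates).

0.244

After 'background': P(ore) = 0.4·0.2000 / (0.4·0.2000 + 0.55·0.8000) ≈ 0.1538
After 'anomalous': P(ore) = 0.6·0.1538 / (0.6·0.1538 + 0.45·0.8462) ≈ 0.1951
After 'anomalous': P(ore) = 0.6·0.1951 / (0.6·0.1951 + 0.45·0.8049) ≈ 0.2443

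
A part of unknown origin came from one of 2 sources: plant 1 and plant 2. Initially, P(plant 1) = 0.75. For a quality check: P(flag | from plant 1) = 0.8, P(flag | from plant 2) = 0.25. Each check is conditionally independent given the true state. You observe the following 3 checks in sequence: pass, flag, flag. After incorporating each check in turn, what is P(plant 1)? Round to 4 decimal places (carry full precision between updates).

0.8912

After 'pass': P(plant 1) = 0.2·0.7500 / (0.2·0.7500 + 0.75·0.2500) ≈ 0.4444
After 'flag': P(plant 1) = 0.8·0.4444 / (0.8·0.4444 + 0.25·0.5556) ≈ 0.7191
After 'flag': P(plant 1) = 0.8·0.7191 / (0.8·0.7191 + 0.25·0.2809) ≈ 0.8912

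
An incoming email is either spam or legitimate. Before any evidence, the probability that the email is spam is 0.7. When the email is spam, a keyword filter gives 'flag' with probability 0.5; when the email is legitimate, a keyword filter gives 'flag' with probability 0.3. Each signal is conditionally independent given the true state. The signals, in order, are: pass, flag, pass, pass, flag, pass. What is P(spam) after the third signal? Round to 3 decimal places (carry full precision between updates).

0.665

Each posterior becomes the prior for the next update.
After 'pass': P(spam) = 0.5·0.7000 / (0.5·0.7000 + 0.7·0.3000) ≈ 0.6250
After 'flag': P(spam) = 0.5·0.6250 / (0.5·0.6250 + 0.3·0.3750) ≈ 0.7353
After 'pass': P(spam) = 0.5·0.7353 / (0.5·0.7353 + 0.7·0.2647) ≈ 0.6649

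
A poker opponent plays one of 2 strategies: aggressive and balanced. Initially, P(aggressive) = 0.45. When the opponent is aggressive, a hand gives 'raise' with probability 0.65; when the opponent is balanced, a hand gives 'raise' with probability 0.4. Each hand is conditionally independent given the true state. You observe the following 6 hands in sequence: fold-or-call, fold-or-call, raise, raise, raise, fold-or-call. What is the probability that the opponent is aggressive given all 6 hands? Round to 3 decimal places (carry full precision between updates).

After 'fold-or-call': P(aggressive) = 0.35·0.4500 / (0.35·0.4500 + 0.6·0.5500) ≈ 0.3231
After 'fold-or-call': P(aggressive) = 0.35·0.3231 / (0.35·0.3231 + 0.6·0.6769) ≈ 0.2178
After 'raise': P(aggressive) = 0.65·0.2178 / (0.65·0.2178 + 0.4·0.7822) ≈ 0.3115
After 'raise': P(aggressive) = 0.65·0.3115 / (0.65·0.3115 + 0.4·0.6885) ≈ 0.4237
After 'raise': P(aggressive) = 0.65·0.4237 / (0.65·0.4237 + 0.4·0.5763) ≈ 0.5443
After 'fold-or-call': P(aggressive) = 0.35·0.5443 / (0.35·0.5443 + 0.6·0.4557) ≈ 0.4107

0.411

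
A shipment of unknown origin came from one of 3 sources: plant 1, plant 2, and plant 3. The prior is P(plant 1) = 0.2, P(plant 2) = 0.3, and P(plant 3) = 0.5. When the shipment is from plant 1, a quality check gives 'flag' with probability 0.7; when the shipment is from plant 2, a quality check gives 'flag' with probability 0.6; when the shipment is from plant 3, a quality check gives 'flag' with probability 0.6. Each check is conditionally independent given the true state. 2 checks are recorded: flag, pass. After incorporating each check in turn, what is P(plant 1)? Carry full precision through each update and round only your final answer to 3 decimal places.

0.179

Apply Bayes' rule sequentially, carrying P(plant 1) forward.
After 'flag': normaliser = 0.7·0.2000 + 0.6·0.3000 + 0.6·0.5000; P(plant 1) ≈ 0.2258, P(plant 2) ≈ 0.2903, P(plant 3) ≈ 0.4839
After 'pass': normaliser = 0.3·0.2258 + 0.4·0.2903 + 0.4·0.4839; P(plant 1) ≈ 0.1795, P(plant 2) ≈ 0.3077, P(plant 3) ≈ 0.5128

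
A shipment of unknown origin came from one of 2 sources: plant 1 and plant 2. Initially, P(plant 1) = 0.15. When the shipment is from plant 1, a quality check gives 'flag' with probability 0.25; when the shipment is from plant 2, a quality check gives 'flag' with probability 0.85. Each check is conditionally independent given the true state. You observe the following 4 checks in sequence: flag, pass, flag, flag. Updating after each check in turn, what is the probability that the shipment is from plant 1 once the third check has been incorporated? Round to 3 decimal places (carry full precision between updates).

After 'flag': P(plant 1) = 0.25·0.1500 / (0.25·0.1500 + 0.85·0.8500) ≈ 0.0493
After 'pass': P(plant 1) = 0.75·0.0493 / (0.75·0.0493 + 0.15·0.9507) ≈ 0.2060
After 'flag': P(plant 1) = 0.25·0.2060 / (0.25·0.2060 + 0.85·0.7940) ≈ 0.0709

0.071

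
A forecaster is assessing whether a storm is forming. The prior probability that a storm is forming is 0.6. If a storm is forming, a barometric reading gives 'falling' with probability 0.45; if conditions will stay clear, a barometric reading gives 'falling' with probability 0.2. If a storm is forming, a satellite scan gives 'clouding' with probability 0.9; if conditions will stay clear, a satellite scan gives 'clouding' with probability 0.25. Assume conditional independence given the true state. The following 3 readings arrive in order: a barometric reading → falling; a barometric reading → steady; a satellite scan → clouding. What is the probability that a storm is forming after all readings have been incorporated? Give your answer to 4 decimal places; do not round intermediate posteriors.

0.8931

After a barometric reading='falling': P(storm) = 0.45·0.6000 / (0.45·0.6000 + 0.2·0.4000) ≈ 0.7714
After a barometric reading='steady': P(storm) = 0.55·0.7714 / (0.55·0.7714 + 0.8·0.2286) ≈ 0.6988
After a satellite scan='clouding': P(storm) = 0.9·0.6988 / (0.9·0.6988 + 0.25·0.3012) ≈ 0.8931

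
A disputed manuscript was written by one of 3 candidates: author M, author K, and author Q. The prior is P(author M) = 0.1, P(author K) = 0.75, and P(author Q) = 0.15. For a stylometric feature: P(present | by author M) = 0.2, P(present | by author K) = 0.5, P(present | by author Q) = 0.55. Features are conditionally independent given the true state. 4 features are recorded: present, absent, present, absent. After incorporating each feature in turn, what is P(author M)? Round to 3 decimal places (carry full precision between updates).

0.044

After 'present': normaliser = 0.2·0.1000 + 0.5·0.7500 + 0.55·0.1500; P(author M) ≈ 0.0419, P(author K) ≈ 0.7853, P(author Q) ≈ 0.1728
After 'absent': normaliser = 0.8·0.0419 + 0.5·0.7853 + 0.45·0.1728; P(author M) ≈ 0.0665, P(author K) ≈ 0.7792, P(author Q) ≈ 0.1543
After 'present': normaliser = 0.2·0.0665 + 0.5·0.7792 + 0.55·0.1543; P(author M) ≈ 0.0273, P(author K) ≈ 0.7988, P(author Q) ≈ 0.1740
After 'absent': normaliser = 0.8·0.0273 + 0.5·0.7988 + 0.45·0.1740; P(author M) ≈ 0.0437, P(author K) ≈ 0.7996, P(author Q) ≈ 0.1567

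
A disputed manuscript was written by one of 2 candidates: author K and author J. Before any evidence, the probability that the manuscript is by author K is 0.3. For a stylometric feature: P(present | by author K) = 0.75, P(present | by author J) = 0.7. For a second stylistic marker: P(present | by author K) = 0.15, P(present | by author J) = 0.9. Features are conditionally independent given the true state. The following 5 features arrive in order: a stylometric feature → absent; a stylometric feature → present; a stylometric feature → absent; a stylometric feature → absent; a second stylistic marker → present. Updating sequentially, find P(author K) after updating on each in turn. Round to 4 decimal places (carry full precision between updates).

0.0424

After a stylometric feature='absent': P(author K) = 0.25·0.3000 / (0.25·0.3000 + 0.3·0.7000) ≈ 0.2632
After a stylometric feature='present': P(author K) = 0.75·0.2632 / (0.75·0.2632 + 0.7·0.7368) ≈ 0.2768
After a stylometric feature='absent': P(author K) = 0.25·0.2768 / (0.25·0.2768 + 0.3·0.7232) ≈ 0.2418
After a stylometric feature='absent': P(author K) = 0.25·0.2418 / (0.25·0.2418 + 0.3·0.7582) ≈ 0.2099
After a second stylistic marker='present': P(author K) = 0.15·0.2099 / (0.15·0.2099 + 0.9·0.7901) ≈ 0.0424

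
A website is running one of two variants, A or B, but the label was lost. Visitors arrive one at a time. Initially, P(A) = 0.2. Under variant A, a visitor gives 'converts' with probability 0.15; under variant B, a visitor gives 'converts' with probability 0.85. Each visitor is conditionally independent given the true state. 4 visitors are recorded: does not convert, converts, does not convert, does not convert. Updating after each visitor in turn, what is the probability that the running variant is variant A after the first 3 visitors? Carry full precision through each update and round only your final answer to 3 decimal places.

After 'does not convert': P(A) = 0.85·0.2000 / (0.85·0.2000 + 0.15·0.8000) ≈ 0.5862
After 'converts': P(A) = 0.15·0.5862 / (0.15·0.5862 + 0.85·0.4138) ≈ 0.2000
After 'does not convert': P(A) = 0.85·0.2000 / (0.85·0.2000 + 0.15·0.8000) ≈ 0.5862

0.586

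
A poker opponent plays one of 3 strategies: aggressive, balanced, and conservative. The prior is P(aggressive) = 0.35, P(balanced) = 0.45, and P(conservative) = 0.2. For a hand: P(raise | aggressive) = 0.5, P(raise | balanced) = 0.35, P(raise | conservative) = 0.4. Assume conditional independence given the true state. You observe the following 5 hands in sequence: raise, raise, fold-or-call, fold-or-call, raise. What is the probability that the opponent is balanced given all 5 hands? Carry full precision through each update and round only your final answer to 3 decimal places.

After 'raise': normaliser = 0.5·0.3500 + 0.35·0.4500 + 0.4·0.2000; P(aggressive) ≈ 0.4242, P(balanced) ≈ 0.3818, P(conservative) ≈ 0.1939
After 'raise': normaliser = 0.5·0.4242 + 0.35·0.3818 + 0.4·0.1939; P(aggressive) ≈ 0.5011, P(balanced) ≈ 0.3157, P(conservative) ≈ 0.1832
After 'fold-or-call': normaliser = 0.5·0.5011 + 0.65·0.3157 + 0.6·0.1832; P(aggressive) ≈ 0.4429, P(balanced) ≈ 0.3627, P(conservative) ≈ 0.1944
After 'fold-or-call': normaliser = 0.5·0.4429 + 0.65·0.3627 + 0.6·0.1944; P(aggressive) ≈ 0.3859, P(balanced) ≈ 0.4109, P(conservative) ≈ 0.2032
After 'raise': normaliser = 0.5·0.3859 + 0.35·0.4109 + 0.4·0.2032; P(aggressive) ≈ 0.4616, P(balanced) ≈ 0.3440, P(conservative) ≈ 0.1945

0.344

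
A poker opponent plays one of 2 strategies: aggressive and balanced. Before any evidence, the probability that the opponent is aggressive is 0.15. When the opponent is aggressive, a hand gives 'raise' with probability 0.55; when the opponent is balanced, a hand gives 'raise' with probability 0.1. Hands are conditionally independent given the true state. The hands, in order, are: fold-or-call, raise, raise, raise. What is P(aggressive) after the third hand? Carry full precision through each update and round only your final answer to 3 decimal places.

0.727

After 'fold-or-call': P(aggressive) = 0.45·0.1500 / (0.45·0.1500 + 0.9·0.8500) ≈ 0.0811
After 'raise': P(aggressive) = 0.55·0.0811 / (0.55·0.0811 + 0.1·0.9189) ≈ 0.3267
After 'raise': P(aggressive) = 0.55·0.3267 / (0.55·0.3267 + 0.1·0.6733) ≈ 0.7275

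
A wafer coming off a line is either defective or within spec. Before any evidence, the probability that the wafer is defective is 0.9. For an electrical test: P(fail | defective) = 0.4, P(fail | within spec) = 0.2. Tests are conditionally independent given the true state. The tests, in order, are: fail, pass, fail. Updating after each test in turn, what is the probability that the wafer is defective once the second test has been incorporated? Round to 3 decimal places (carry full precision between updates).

0.931

After 'fail': P(defective) = 0.4·0.9000 / (0.4·0.9000 + 0.2·0.1000) ≈ 0.9474
After 'pass': P(defective) = 0.6·0.9474 / (0.6·0.9474 + 0.8·0.0526) ≈ 0.9310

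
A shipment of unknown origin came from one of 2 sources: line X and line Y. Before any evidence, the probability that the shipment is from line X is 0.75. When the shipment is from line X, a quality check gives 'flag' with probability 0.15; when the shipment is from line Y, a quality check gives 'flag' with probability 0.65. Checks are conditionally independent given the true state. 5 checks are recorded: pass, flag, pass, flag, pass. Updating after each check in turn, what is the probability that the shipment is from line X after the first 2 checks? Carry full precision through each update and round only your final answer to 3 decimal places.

After 'pass': P(line X) = 0.85·0.7500 / (0.85·0.7500 + 0.35·0.2500) ≈ 0.8793
After 'flag': P(line X) = 0.15·0.8793 / (0.15·0.8793 + 0.65·0.1207) ≈ 0.6270

0.627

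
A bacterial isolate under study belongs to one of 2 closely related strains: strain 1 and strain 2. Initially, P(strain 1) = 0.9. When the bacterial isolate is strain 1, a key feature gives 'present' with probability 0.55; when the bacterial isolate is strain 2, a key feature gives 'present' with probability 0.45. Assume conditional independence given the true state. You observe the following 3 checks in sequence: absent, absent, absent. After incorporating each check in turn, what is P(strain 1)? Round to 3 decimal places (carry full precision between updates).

0.831

After 'absent': P(strain 1) = 0.45·0.9000 / (0.45·0.9000 + 0.55·0.1000) ≈ 0.8804
After 'absent': P(strain 1) = 0.45·0.8804 / (0.45·0.8804 + 0.55·0.1196) ≈ 0.8576
After 'absent': P(strain 1) = 0.45·0.8576 / (0.45·0.8576 + 0.55·0.1424) ≈ 0.8313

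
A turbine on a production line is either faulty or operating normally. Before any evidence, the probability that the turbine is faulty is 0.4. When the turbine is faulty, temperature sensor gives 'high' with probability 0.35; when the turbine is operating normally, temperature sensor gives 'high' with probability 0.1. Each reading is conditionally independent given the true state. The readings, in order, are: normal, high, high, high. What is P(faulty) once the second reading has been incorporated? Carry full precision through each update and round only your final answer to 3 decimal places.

After 'normal': P(faulty) = 0.65·0.4000 / (0.65·0.4000 + 0.9·0.6000) ≈ 0.3250
After 'high': P(faulty) = 0.35·0.3250 / (0.35·0.3250 + 0.1·0.6750) ≈ 0.6276

0.628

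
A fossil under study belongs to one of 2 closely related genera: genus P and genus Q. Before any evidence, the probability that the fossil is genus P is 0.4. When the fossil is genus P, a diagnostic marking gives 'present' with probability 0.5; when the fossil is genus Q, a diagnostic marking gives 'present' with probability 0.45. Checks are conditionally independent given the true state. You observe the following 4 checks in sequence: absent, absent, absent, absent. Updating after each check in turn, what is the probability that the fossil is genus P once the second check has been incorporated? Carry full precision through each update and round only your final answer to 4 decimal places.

0.3552

Each posterior becomes the prior for the next update.
After 'absent': P(genus P) = 0.5·0.4000 / (0.5·0.4000 + 0.55·0.6000) ≈ 0.3774
After 'absent': P(genus P) = 0.5·0.3774 / (0.5·0.3774 + 0.55·0.6226) ≈ 0.3552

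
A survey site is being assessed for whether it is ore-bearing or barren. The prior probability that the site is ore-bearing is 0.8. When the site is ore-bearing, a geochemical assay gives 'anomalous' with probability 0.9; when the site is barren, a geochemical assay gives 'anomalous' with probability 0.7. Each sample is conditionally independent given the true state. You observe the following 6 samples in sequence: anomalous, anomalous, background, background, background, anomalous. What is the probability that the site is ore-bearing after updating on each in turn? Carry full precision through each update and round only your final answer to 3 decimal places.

After 'anomalous': P(ore) = 0.9·0.8000 / (0.9·0.8000 + 0.7·0.2000) ≈ 0.8372
After 'anomalous': P(ore) = 0.9·0.8372 / (0.9·0.8372 + 0.7·0.1628) ≈ 0.8686
After 'background': P(ore) = 0.1·0.8686 / (0.1·0.8686 + 0.3·0.1314) ≈ 0.6879
After 'background': P(ore) = 0.1·0.6879 / (0.1·0.6879 + 0.3·0.3121) ≈ 0.4235
After 'background': P(ore) = 0.1·0.4235 / (0.1·0.4235 + 0.3·0.5765) ≈ 0.1967
After 'anomalous': P(ore) = 0.9·0.1967 / (0.9·0.1967 + 0.7·0.8033) ≈ 0.2395

0.239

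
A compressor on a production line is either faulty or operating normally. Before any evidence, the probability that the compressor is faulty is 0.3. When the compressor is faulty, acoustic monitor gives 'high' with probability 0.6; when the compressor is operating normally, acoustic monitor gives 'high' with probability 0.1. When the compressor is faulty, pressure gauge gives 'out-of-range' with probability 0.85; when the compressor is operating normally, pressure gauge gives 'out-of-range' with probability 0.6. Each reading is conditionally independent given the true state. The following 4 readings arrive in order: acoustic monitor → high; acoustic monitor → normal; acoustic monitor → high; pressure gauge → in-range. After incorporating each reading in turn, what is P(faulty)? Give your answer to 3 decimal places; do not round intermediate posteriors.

Each posterior becomes the prior for the next update.
After acoustic monitor='high': P(faulty) = 0.6·0.3000 / (0.6·0.3000 + 0.1·0.7000) ≈ 0.7200
After acoustic monitor='normal': P(faulty) = 0.4·0.7200 / (0.4·0.7200 + 0.9·0.2800) ≈ 0.5333
After acoustic monitor='high': P(faulty) = 0.6·0.5333 / (0.6·0.5333 + 0.1·0.4667) ≈ 0.8727
After pressure gauge='in-range': P(faulty) = 0.15·0.8727 / (0.15·0.8727 + 0.4·0.1273) ≈ 0.7200

0.720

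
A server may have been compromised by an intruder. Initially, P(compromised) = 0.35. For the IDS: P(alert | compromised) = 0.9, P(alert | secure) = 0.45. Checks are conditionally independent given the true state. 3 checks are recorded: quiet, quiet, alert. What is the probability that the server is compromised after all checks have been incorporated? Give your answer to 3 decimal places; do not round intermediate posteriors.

0.034

Each posterior becomes the prior for the next update.
After 'quiet': P(compromised) = 0.1·0.3500 / (0.1·0.3500 + 0.55·0.6500) ≈ 0.0892
After 'quiet': P(compromised) = 0.1·0.0892 / (0.1·0.0892 + 0.55·0.9108) ≈ 0.0175
After 'alert': P(compromised) = 0.9·0.0175 / (0.9·0.0175 + 0.45·0.9825) ≈ 0.0344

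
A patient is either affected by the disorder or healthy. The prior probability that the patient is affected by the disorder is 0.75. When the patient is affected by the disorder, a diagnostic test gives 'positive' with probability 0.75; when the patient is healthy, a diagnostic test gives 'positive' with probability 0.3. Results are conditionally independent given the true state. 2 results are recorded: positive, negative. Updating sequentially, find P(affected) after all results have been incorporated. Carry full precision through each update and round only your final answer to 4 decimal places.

0.7282

After 'positive': P(affected) = 0.75·0.7500 / (0.75·0.7500 + 0.3·0.2500) ≈ 0.8824
After 'negative': P(affected) = 0.25·0.8824 / (0.25·0.8824 + 0.7·0.1176) ≈ 0.7282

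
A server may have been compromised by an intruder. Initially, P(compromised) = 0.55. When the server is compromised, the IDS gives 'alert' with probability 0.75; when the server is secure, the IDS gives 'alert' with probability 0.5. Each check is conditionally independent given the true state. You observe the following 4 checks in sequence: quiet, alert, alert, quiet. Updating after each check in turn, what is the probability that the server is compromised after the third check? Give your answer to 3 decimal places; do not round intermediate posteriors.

0.579

After 'quiet': P(compromised) = 0.25·0.5500 / (0.25·0.5500 + 0.5·0.4500) ≈ 0.3793
After 'alert': P(compromised) = 0.75·0.3793 / (0.75·0.3793 + 0.5·0.6207) ≈ 0.4783
After 'alert': P(compromised) = 0.75·0.4783 / (0.75·0.4783 + 0.5·0.5217) ≈ 0.5789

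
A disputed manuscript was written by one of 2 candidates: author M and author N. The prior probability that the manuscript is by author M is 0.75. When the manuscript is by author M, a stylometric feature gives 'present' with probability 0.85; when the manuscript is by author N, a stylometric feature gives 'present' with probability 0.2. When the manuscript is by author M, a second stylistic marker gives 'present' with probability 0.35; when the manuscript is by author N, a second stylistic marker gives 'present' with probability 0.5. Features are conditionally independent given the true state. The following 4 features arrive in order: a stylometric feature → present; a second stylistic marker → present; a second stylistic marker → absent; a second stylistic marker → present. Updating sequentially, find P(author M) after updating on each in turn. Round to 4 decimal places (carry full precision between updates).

Each posterior becomes the prior for the next update.
After a stylometric feature='present': P(author M) = 0.85·0.7500 / (0.85·0.7500 + 0.2·0.2500) ≈ 0.9273
After a second stylistic marker='present': P(author M) = 0.35·0.9273 / (0.35·0.9273 + 0.5·0.0727) ≈ 0.8992
After a second stylistic marker='absent': P(author M) = 0.65·0.8992 / (0.65·0.8992 + 0.5·0.1008) ≈ 0.9207
After a second stylistic marker='present': P(author M) = 0.35·0.9207 / (0.35·0.9207 + 0.5·0.0793) ≈ 0.8904

0.8904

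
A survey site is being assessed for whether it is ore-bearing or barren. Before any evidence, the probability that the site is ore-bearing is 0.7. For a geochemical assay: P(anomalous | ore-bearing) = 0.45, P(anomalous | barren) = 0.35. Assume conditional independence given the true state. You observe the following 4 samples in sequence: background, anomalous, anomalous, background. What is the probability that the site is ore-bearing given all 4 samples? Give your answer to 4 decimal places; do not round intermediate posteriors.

0.7342

Apply Bayes' rule sequentially, carrying P(ore) forward.
After 'background': P(ore) = 0.55·0.7000 / (0.55·0.7000 + 0.65·0.3000) ≈ 0.6638
After 'anomalous': P(ore) = 0.45·0.6638 / (0.45·0.6638 + 0.35·0.3362) ≈ 0.7174
After 'anomalous': P(ore) = 0.45·0.7174 / (0.45·0.7174 + 0.35·0.2826) ≈ 0.7655
After 'background': P(ore) = 0.55·0.7655 / (0.55·0.7655 + 0.65·0.2345) ≈ 0.7342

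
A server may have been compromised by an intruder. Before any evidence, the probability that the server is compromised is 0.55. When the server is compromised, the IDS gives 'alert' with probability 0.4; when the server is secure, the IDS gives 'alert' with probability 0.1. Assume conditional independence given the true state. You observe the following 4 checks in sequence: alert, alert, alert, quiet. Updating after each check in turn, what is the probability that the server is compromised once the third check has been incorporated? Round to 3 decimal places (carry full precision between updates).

After 'alert': P(compromised) = 0.4·0.5500 / (0.4·0.5500 + 0.1·0.4500) ≈ 0.8302
After 'alert': P(compromised) = 0.4·0.8302 / (0.4·0.8302 + 0.1·0.1698) ≈ 0.9514
After 'alert': P(compromised) = 0.4·0.9514 / (0.4·0.9514 + 0.1·0.0486) ≈ 0.9874

0.987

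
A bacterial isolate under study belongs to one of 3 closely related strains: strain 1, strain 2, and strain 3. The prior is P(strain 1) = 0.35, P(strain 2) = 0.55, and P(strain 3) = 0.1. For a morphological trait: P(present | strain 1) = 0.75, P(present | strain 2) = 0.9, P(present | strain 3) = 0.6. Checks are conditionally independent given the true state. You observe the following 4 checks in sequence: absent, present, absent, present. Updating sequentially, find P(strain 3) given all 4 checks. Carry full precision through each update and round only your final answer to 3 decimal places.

0.256

Each posterior becomes the prior for the next update.
After 'absent': normaliser = 0.25·0.3500 + 0.1·0.5500 + 0.4·0.1000; P(strain 1) ≈ 0.4795, P(strain 2) ≈ 0.3014, P(strain 3) ≈ 0.2192
After 'present': normaliser = 0.75·0.4795 + 0.9·0.3014 + 0.6·0.2192; P(strain 1) ≈ 0.4717, P(strain 2) ≈ 0.3558, P(strain 3) ≈ 0.1725
After 'absent': normaliser = 0.25·0.4717 + 0.1·0.3558 + 0.4·0.1725; P(strain 1) ≈ 0.5300, P(strain 2) ≈ 0.1599, P(strain 3) ≈ 0.3101
After 'present': normaliser = 0.75·0.5300 + 0.9·0.1599 + 0.6·0.3101; P(strain 1) ≈ 0.5464, P(strain 2) ≈ 0.1978, P(strain 3) ≈ 0.2558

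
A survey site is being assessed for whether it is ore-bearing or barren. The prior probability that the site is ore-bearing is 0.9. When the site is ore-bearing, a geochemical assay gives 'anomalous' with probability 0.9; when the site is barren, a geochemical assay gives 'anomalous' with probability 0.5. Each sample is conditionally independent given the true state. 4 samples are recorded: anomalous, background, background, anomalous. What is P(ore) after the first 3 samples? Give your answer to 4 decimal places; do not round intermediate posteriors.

Each posterior becomes the prior for the next update.
After 'anomalous': P(ore) = 0.9·0.9000 / (0.9·0.9000 + 0.5·0.1000) ≈ 0.9419
After 'background': P(ore) = 0.1·0.9419 / (0.1·0.9419 + 0.5·0.0581) ≈ 0.7642
After 'background': P(ore) = 0.1·0.7642 / (0.1·0.7642 + 0.5·0.2358) ≈ 0.3932

0.3932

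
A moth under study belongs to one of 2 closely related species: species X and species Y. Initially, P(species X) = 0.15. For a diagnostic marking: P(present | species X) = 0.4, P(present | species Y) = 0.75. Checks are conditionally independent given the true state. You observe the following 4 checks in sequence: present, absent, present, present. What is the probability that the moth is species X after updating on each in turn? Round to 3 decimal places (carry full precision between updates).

0.060

Each posterior becomes the prior for the next update.
After 'present': P(species X) = 0.4·0.1500 / (0.4·0.1500 + 0.75·0.8500) ≈ 0.0860
After 'absent': P(species X) = 0.6·0.0860 / (0.6·0.0860 + 0.25·0.9140) ≈ 0.1843
After 'present': P(species X) = 0.4·0.1843 / (0.4·0.1843 + 0.75·0.8157) ≈ 0.1075
After 'present': P(species X) = 0.4·0.1075 / (0.4·0.1075 + 0.75·0.8925) ≈ 0.0604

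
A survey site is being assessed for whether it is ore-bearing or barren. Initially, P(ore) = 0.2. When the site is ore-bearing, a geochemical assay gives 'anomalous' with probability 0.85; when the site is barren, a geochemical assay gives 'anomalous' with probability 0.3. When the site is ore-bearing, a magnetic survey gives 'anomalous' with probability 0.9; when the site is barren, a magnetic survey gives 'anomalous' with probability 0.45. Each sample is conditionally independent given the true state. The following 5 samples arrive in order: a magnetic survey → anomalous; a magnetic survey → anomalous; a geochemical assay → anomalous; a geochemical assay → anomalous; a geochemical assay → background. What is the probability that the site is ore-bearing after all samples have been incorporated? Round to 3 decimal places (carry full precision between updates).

0.632

After a magnetic survey='anomalous': P(ore) = 0.9·0.2000 / (0.9·0.2000 + 0.45·0.8000) ≈ 0.3333
After a magnetic survey='anomalous': P(ore) = 0.9·0.3333 / (0.9·0.3333 + 0.45·0.6667) ≈ 0.5000
After a geochemical assay='anomalous': P(ore) = 0.85·0.5000 / (0.85·0.5000 + 0.3·0.5000) ≈ 0.7391
After a geochemical assay='anomalous': P(ore) = 0.85·0.7391 / (0.85·0.7391 + 0.3·0.2609) ≈ 0.8892
After a geochemical assay='background': P(ore) = 0.15·0.8892 / (0.15·0.8892 + 0.7·0.1108) ≈ 0.6324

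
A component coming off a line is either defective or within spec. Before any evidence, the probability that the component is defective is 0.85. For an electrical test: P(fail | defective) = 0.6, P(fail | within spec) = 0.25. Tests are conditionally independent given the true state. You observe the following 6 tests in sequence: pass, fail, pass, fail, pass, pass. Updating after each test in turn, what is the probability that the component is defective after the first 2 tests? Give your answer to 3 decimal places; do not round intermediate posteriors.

0.879

Apply Bayes' rule sequentially, carrying P(defective) forward.
After 'pass': P(defective) = 0.4·0.8500 / (0.4·0.8500 + 0.75·0.1500) ≈ 0.7514
After 'fail': P(defective) = 0.6·0.7514 / (0.6·0.7514 + 0.25·0.2486) ≈ 0.8788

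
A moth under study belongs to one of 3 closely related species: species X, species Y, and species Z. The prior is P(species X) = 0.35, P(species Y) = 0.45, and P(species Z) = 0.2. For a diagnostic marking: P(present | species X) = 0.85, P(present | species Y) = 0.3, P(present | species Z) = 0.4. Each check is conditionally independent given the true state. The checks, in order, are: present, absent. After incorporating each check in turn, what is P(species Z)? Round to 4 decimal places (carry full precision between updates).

Each posterior becomes the prior for the next update.
After 'present': normaliser = 0.85·0.3500 + 0.3·0.4500 + 0.4·0.2000; P(species X) ≈ 0.5805, P(species Y) ≈ 0.2634, P(species Z) ≈ 0.1561
After 'absent': normaliser = 0.15·0.5805 + 0.7·0.2634 + 0.6·0.1561; P(species X) ≈ 0.2385, P(species Y) ≈ 0.5050, P(species Z) ≈ 0.2565

0.2565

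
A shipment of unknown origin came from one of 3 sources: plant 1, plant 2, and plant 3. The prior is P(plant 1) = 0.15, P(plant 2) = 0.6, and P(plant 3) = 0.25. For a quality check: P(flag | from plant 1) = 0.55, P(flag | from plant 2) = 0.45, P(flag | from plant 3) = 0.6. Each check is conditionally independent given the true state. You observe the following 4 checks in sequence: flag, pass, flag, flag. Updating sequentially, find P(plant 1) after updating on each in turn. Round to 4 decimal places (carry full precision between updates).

After 'flag': normaliser = 0.55·0.1500 + 0.45·0.6000 + 0.6·0.2500; P(plant 1) ≈ 0.1642, P(plant 2) ≈ 0.5373, P(plant 3) ≈ 0.2985
After 'pass': normaliser = 0.45·0.1642 + 0.55·0.5373 + 0.4·0.2985; P(plant 1) ≈ 0.1511, P(plant 2) ≈ 0.6046, P(plant 3) ≈ 0.2443
After 'flag': normaliser = 0.55·0.1511 + 0.45·0.6046 + 0.6·0.2443; P(plant 1) ≈ 0.1657, P(plant 2) ≈ 0.5422, P(plant 3) ≈ 0.2921
After 'flag': normaliser = 0.55·0.1657 + 0.45·0.5422 + 0.6·0.2921; P(plant 1) ≈ 0.1785, P(plant 2) ≈ 0.4781, P(plant 3) ≈ 0.3434

0.1785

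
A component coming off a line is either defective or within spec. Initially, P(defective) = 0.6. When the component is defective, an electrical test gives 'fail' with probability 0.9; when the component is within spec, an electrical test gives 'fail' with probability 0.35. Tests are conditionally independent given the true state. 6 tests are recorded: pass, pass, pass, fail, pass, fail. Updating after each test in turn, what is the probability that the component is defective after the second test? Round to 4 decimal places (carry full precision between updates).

0.0343

After 'pass': P(defective) = 0.1·0.6000 / (0.1·0.6000 + 0.65·0.4000) ≈ 0.1875
After 'pass': P(defective) = 0.1·0.1875 / (0.1·0.1875 + 0.65·0.8125) ≈ 0.0343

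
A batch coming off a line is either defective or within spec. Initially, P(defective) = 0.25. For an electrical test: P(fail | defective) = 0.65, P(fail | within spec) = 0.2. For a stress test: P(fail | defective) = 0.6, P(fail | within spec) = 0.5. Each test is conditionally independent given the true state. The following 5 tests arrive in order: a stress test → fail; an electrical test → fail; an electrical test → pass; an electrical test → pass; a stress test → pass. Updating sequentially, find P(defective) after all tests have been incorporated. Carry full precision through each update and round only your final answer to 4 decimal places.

0.1660

Apply Bayes' rule sequentially, carrying P(defective) forward.
After a stress test='fail': P(defective) = 0.6·0.2500 / (0.6·0.2500 + 0.5·0.7500) ≈ 0.2857
After an electrical test='fail': P(defective) = 0.65·0.2857 / (0.65·0.2857 + 0.2·0.7143) ≈ 0.5652
After an electrical test='pass': P(defective) = 0.35·0.5652 / (0.35·0.5652 + 0.8·0.4348) ≈ 0.3625
After an electrical test='pass': P(defective) = 0.35·0.3625 / (0.35·0.3625 + 0.8·0.6375) ≈ 0.1992
After a stress test='pass': P(defective) = 0.4·0.1992 / (0.4·0.1992 + 0.5·0.8008) ≈ 0.1660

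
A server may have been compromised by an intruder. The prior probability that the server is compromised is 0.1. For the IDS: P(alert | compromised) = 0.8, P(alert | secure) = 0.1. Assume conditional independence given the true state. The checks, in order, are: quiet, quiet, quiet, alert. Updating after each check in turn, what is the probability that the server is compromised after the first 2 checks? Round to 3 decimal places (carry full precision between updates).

Apply Bayes' rule sequentially, carrying P(compromised) forward.
After 'quiet': P(compromised) = 0.2·0.1000 / (0.2·0.1000 + 0.9·0.9000) ≈ 0.0241
After 'quiet': P(compromised) = 0.2·0.0241 / (0.2·0.0241 + 0.9·0.9759) ≈ 0.0055

0.005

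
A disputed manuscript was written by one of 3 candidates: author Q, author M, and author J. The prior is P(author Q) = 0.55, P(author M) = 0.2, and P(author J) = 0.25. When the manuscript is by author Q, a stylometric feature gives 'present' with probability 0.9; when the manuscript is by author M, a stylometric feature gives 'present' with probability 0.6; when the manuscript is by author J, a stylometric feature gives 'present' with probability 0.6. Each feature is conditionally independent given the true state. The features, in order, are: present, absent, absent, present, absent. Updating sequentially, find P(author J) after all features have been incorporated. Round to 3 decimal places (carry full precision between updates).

0.533

After 'present': normaliser = 0.9·0.5500 + 0.6·0.2000 + 0.6·0.2500; P(author Q) ≈ 0.6471, P(author M) ≈ 0.1569, P(author J) ≈ 0.1961
After 'absent': normaliser = 0.1·0.6471 + 0.4·0.1569 + 0.4·0.1961; P(author Q) ≈ 0.3143, P(author M) ≈ 0.3048, P(author J) ≈ 0.3810
After 'absent': normaliser = 0.1·0.3143 + 0.4·0.3048 + 0.4·0.3810; P(author Q) ≈ 0.1028, P(author M) ≈ 0.3988, P(author J) ≈ 0.4984
After 'present': normaliser = 0.9·0.1028 + 0.6·0.3988 + 0.6·0.4984; P(author Q) ≈ 0.1467, P(author M) ≈ 0.3793, P(author J) ≈ 0.4741
After 'absent': normaliser = 0.1·0.1467 + 0.4·0.3793 + 0.4·0.4741; P(author Q) ≈ 0.0412, P(author M) ≈ 0.4261, P(author J) ≈ 0.5327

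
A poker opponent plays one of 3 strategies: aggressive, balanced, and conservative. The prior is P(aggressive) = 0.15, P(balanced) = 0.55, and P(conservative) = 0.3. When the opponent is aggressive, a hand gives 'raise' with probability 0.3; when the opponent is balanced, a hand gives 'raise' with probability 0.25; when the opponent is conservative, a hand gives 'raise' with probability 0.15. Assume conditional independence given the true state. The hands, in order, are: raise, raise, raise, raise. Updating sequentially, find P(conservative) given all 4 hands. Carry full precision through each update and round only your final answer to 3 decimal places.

After 'raise': normaliser = 0.3·0.1500 + 0.25·0.5500 + 0.15·0.3000; P(aggressive) ≈ 0.1978, P(balanced) ≈ 0.6044, P(conservative) ≈ 0.1978
After 'raise': normaliser = 0.3·0.1978 + 0.25·0.6044 + 0.15·0.1978; P(aggressive) ≈ 0.2471, P(balanced) ≈ 0.6293, P(conservative) ≈ 0.1236
After 'raise': normaliser = 0.3·0.2471 + 0.25·0.6293 + 0.15·0.1236; P(aggressive) ≈ 0.2966, P(balanced) ≈ 0.6293, P(conservative) ≈ 0.0741
After 'raise': normaliser = 0.3·0.2966 + 0.25·0.6293 + 0.15·0.0741; P(aggressive) ≈ 0.3456, P(balanced) ≈ 0.6112, P(conservative) ≈ 0.0432

0.043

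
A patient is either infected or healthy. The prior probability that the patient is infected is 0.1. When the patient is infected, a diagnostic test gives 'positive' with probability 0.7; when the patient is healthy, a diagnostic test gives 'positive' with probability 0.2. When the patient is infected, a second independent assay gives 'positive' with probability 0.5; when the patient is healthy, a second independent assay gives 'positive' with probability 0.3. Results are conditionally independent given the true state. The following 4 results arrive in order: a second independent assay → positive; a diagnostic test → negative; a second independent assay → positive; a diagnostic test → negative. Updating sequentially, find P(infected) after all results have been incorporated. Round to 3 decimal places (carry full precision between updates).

0.042

After a second independent assay='positive': P(infected) = 0.5·0.1000 / (0.5·0.1000 + 0.3·0.9000) ≈ 0.1562
After a diagnostic test='negative': P(infected) = 0.3·0.1562 / (0.3·0.1562 + 0.8·0.8438) ≈ 0.0649
After a second independent assay='positive': P(infected) = 0.5·0.0649 / (0.5·0.0649 + 0.3·0.9351) ≈ 0.1037
After a diagnostic test='negative': P(infected) = 0.3·0.1037 / (0.3·0.1037 + 0.8·0.8963) ≈ 0.0416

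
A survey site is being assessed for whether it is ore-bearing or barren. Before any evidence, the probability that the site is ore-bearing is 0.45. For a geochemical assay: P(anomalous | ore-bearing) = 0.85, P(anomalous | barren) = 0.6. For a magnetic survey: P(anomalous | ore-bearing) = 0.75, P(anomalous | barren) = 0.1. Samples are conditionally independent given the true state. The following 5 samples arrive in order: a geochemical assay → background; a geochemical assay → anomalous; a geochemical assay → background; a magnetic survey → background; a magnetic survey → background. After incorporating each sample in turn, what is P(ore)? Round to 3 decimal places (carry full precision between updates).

0.012

After a geochemical assay='background': P(ore) = 0.15·0.4500 / (0.15·0.4500 + 0.4·0.5500) ≈ 0.2348
After a geochemical assay='anomalous': P(ore) = 0.85·0.2348 / (0.85·0.2348 + 0.6·0.7652) ≈ 0.3030
After a geochemical assay='background': P(ore) = 0.15·0.3030 / (0.15·0.3030 + 0.4·0.6970) ≈ 0.1402
After a magnetic survey='background': P(ore) = 0.25·0.1402 / (0.25·0.1402 + 0.9·0.8598) ≈ 0.0433
After a magnetic survey='background': P(ore) = 0.25·0.0433 / (0.25·0.0433 + 0.9·0.9567) ≈ 0.0124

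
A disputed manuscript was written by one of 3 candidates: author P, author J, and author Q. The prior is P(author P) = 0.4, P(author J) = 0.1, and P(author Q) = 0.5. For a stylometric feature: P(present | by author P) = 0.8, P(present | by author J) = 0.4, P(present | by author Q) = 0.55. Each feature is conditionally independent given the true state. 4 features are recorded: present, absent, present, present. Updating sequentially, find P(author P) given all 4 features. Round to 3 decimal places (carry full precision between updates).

Apply Bayes' rule sequentially, carrying P(author P) forward.
After 'present': normaliser = 0.8·0.4000 + 0.4·0.1000 + 0.55·0.5000; P(author P) ≈ 0.5039, P(author J) ≈ 0.0630, P(author Q) ≈ 0.4331
After 'absent': normaliser = 0.2·0.5039 + 0.6·0.0630 + 0.45·0.4331; P(author P) ≈ 0.3022, P(author J) ≈ 0.1133, P(author Q) ≈ 0.5844
After 'present': normaliser = 0.8·0.3022 + 0.4·0.1133 + 0.55·0.5844; P(author P) ≈ 0.3973, P(author J) ≈ 0.0745, P(author Q) ≈ 0.5282
After 'present': normaliser = 0.8·0.3973 + 0.4·0.0745 + 0.55·0.5282; P(author P) ≈ 0.4981, P(author J) ≈ 0.0467, P(author Q) ≈ 0.4552

0.498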